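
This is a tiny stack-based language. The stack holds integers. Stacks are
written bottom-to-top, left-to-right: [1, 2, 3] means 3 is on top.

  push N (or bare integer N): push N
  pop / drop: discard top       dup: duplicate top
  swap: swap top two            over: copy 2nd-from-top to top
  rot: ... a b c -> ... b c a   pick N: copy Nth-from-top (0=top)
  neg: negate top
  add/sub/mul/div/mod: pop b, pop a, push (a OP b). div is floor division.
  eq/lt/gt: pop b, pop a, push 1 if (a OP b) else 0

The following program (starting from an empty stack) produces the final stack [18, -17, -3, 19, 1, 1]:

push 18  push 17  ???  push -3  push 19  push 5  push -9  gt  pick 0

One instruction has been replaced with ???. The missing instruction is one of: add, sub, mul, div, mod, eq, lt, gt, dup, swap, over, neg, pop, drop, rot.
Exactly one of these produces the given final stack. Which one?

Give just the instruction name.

Answer: neg

Derivation:
Stack before ???: [18, 17]
Stack after ???:  [18, -17]
The instruction that transforms [18, 17] -> [18, -17] is: neg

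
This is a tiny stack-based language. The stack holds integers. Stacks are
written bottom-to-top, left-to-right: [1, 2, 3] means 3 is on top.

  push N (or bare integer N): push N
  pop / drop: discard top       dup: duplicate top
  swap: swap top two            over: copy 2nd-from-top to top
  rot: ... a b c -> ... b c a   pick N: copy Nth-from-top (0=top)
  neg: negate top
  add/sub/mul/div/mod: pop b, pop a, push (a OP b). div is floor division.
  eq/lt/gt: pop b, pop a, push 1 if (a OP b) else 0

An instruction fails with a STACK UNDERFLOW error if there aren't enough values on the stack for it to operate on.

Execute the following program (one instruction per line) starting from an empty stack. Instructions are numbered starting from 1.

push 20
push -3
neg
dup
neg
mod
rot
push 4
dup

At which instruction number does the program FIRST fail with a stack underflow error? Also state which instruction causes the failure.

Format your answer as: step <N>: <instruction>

Answer: step 7: rot

Derivation:
Step 1 ('push 20'): stack = [20], depth = 1
Step 2 ('push -3'): stack = [20, -3], depth = 2
Step 3 ('neg'): stack = [20, 3], depth = 2
Step 4 ('dup'): stack = [20, 3, 3], depth = 3
Step 5 ('neg'): stack = [20, 3, -3], depth = 3
Step 6 ('mod'): stack = [20, 0], depth = 2
Step 7 ('rot'): needs 3 value(s) but depth is 2 — STACK UNDERFLOW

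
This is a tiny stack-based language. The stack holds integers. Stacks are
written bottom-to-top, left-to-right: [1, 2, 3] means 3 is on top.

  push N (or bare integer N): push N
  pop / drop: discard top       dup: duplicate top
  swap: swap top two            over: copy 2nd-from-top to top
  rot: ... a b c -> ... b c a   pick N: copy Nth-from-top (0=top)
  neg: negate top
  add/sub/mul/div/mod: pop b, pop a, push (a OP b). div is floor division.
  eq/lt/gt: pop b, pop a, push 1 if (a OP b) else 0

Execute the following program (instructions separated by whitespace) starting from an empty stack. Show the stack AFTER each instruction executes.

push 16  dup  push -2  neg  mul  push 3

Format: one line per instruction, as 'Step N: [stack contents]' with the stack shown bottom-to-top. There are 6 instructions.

Step 1: [16]
Step 2: [16, 16]
Step 3: [16, 16, -2]
Step 4: [16, 16, 2]
Step 5: [16, 32]
Step 6: [16, 32, 3]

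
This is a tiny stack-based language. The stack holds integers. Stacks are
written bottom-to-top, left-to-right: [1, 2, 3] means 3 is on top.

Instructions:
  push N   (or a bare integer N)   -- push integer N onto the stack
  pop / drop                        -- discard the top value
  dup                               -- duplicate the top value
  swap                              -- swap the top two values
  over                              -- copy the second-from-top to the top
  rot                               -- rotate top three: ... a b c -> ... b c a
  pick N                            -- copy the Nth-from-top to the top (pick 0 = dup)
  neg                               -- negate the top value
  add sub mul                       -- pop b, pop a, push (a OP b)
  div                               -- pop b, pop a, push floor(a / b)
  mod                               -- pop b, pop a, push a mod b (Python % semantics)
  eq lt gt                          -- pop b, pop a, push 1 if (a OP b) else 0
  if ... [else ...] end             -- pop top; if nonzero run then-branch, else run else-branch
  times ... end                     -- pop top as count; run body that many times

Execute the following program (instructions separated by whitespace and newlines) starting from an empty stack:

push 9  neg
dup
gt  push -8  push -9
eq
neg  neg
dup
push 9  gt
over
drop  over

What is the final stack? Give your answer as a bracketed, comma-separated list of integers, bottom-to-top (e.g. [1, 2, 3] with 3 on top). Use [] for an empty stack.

Answer: [0, 0, 0, 0]

Derivation:
After 'push 9': [9]
After 'neg': [-9]
After 'dup': [-9, -9]
After 'gt': [0]
After 'push -8': [0, -8]
After 'push -9': [0, -8, -9]
After 'eq': [0, 0]
After 'neg': [0, 0]
After 'neg': [0, 0]
After 'dup': [0, 0, 0]
After 'push 9': [0, 0, 0, 9]
After 'gt': [0, 0, 0]
After 'over': [0, 0, 0, 0]
After 'drop': [0, 0, 0]
After 'over': [0, 0, 0, 0]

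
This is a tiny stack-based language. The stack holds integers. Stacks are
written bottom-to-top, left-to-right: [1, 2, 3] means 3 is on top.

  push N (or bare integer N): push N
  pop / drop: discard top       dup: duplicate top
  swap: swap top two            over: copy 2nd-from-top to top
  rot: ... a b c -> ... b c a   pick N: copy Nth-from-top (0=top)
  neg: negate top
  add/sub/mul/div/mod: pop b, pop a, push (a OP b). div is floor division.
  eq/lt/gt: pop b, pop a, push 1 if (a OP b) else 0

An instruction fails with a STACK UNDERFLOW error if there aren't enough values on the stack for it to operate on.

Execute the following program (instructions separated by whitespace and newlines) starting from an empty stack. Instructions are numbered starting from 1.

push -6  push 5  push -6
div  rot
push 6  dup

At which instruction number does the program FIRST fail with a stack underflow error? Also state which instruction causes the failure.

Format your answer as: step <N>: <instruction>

Answer: step 5: rot

Derivation:
Step 1 ('push -6'): stack = [-6], depth = 1
Step 2 ('push 5'): stack = [-6, 5], depth = 2
Step 3 ('push -6'): stack = [-6, 5, -6], depth = 3
Step 4 ('div'): stack = [-6, -1], depth = 2
Step 5 ('rot'): needs 3 value(s) but depth is 2 — STACK UNDERFLOW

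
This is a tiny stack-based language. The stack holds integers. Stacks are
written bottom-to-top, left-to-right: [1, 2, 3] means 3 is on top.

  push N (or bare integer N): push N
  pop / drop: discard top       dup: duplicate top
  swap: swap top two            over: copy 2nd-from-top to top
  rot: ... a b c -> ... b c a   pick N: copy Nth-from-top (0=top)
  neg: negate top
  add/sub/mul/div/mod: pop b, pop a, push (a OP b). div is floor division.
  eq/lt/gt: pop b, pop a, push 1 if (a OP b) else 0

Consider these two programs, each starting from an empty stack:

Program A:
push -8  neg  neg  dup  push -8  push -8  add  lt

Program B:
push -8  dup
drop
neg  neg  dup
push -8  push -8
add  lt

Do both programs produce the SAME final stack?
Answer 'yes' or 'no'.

Program A trace:
  After 'push -8': [-8]
  After 'neg': [8]
  After 'neg': [-8]
  After 'dup': [-8, -8]
  After 'push -8': [-8, -8, -8]
  After 'push -8': [-8, -8, -8, -8]
  After 'add': [-8, -8, -16]
  After 'lt': [-8, 0]
Program A final stack: [-8, 0]

Program B trace:
  After 'push -8': [-8]
  After 'dup': [-8, -8]
  After 'drop': [-8]
  After 'neg': [8]
  After 'neg': [-8]
  After 'dup': [-8, -8]
  After 'push -8': [-8, -8, -8]
  After 'push -8': [-8, -8, -8, -8]
  After 'add': [-8, -8, -16]
  After 'lt': [-8, 0]
Program B final stack: [-8, 0]
Same: yes

Answer: yes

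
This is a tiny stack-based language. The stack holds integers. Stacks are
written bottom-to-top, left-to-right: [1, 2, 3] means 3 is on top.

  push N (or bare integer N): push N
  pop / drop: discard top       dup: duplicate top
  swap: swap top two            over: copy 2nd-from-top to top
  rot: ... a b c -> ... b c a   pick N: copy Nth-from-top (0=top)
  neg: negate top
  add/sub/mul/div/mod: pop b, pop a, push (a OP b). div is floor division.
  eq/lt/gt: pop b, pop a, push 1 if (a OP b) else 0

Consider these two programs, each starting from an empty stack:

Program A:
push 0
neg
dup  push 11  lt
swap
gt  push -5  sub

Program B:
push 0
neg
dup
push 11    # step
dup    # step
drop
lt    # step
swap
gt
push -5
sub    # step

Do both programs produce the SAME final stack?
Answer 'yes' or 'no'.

Program A trace:
  After 'push 0': [0]
  After 'neg': [0]
  After 'dup': [0, 0]
  After 'push 11': [0, 0, 11]
  After 'lt': [0, 1]
  After 'swap': [1, 0]
  After 'gt': [1]
  After 'push -5': [1, -5]
  After 'sub': [6]
Program A final stack: [6]

Program B trace:
  After 'push 0': [0]
  After 'neg': [0]
  After 'dup': [0, 0]
  After 'push 11': [0, 0, 11]
  After 'dup': [0, 0, 11, 11]
  After 'drop': [0, 0, 11]
  After 'lt': [0, 1]
  After 'swap': [1, 0]
  After 'gt': [1]
  After 'push -5': [1, -5]
  After 'sub': [6]
Program B final stack: [6]
Same: yes

Answer: yes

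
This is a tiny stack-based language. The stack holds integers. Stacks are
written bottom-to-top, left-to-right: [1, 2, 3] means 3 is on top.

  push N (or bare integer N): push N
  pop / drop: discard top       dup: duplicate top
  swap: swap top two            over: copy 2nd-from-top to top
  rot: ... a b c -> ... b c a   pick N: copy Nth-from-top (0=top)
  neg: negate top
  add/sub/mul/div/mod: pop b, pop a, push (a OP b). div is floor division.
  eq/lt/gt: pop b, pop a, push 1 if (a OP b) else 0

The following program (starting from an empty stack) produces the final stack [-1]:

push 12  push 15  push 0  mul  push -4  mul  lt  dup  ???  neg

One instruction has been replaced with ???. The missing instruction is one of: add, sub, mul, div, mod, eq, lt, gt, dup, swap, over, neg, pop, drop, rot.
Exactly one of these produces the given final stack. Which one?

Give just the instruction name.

Stack before ???: [0, 0]
Stack after ???:  [1]
The instruction that transforms [0, 0] -> [1] is: eq

Answer: eq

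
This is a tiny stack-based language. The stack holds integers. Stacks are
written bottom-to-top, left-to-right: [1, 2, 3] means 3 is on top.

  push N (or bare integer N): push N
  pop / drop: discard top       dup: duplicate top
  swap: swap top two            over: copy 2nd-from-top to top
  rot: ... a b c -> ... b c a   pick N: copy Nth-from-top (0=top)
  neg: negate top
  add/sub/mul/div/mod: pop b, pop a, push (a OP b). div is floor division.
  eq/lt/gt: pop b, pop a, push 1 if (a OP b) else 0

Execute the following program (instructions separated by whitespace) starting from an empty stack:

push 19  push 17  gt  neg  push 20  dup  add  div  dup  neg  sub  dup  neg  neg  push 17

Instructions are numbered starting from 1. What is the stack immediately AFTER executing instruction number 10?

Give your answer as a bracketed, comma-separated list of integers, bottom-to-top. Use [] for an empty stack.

Answer: [-1, 1]

Derivation:
Step 1 ('push 19'): [19]
Step 2 ('push 17'): [19, 17]
Step 3 ('gt'): [1]
Step 4 ('neg'): [-1]
Step 5 ('push 20'): [-1, 20]
Step 6 ('dup'): [-1, 20, 20]
Step 7 ('add'): [-1, 40]
Step 8 ('div'): [-1]
Step 9 ('dup'): [-1, -1]
Step 10 ('neg'): [-1, 1]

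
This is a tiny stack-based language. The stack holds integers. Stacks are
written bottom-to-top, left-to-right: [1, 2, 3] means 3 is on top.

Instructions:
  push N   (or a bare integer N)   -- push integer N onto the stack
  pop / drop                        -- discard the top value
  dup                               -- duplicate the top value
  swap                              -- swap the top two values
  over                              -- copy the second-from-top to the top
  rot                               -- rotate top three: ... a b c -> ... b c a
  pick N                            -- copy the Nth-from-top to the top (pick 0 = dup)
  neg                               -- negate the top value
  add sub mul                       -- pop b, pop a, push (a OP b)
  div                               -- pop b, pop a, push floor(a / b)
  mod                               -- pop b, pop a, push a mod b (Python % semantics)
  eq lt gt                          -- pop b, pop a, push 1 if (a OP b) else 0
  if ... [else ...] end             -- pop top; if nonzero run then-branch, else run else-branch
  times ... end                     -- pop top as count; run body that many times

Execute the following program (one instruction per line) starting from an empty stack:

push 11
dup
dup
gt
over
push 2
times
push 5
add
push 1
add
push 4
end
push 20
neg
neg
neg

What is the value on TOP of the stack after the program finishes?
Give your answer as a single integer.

Answer: -20

Derivation:
After 'push 11': [11]
After 'dup': [11, 11]
After 'dup': [11, 11, 11]
After 'gt': [11, 0]
After 'over': [11, 0, 11]
After 'push 2': [11, 0, 11, 2]
After 'times': [11, 0, 11]
After 'push 5': [11, 0, 11, 5]
After 'add': [11, 0, 16]
After 'push 1': [11, 0, 16, 1]
  ...
After 'push 4': [11, 0, 17, 4]
After 'push 5': [11, 0, 17, 4, 5]
After 'add': [11, 0, 17, 9]
After 'push 1': [11, 0, 17, 9, 1]
After 'add': [11, 0, 17, 10]
After 'push 4': [11, 0, 17, 10, 4]
After 'push 20': [11, 0, 17, 10, 4, 20]
After 'neg': [11, 0, 17, 10, 4, -20]
After 'neg': [11, 0, 17, 10, 4, 20]
After 'neg': [11, 0, 17, 10, 4, -20]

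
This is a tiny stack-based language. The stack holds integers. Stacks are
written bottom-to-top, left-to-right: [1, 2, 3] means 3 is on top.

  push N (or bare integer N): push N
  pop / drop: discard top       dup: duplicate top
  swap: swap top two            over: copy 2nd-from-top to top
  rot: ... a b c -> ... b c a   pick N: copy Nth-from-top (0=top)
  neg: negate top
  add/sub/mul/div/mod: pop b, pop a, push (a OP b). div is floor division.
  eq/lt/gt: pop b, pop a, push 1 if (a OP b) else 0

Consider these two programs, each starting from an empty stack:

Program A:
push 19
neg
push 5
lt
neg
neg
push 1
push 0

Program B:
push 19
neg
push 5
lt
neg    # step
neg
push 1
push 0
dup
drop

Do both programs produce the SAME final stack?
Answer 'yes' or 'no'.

Answer: yes

Derivation:
Program A trace:
  After 'push 19': [19]
  After 'neg': [-19]
  After 'push 5': [-19, 5]
  After 'lt': [1]
  After 'neg': [-1]
  After 'neg': [1]
  After 'push 1': [1, 1]
  After 'push 0': [1, 1, 0]
Program A final stack: [1, 1, 0]

Program B trace:
  After 'push 19': [19]
  After 'neg': [-19]
  After 'push 5': [-19, 5]
  After 'lt': [1]
  After 'neg': [-1]
  After 'neg': [1]
  After 'push 1': [1, 1]
  After 'push 0': [1, 1, 0]
  After 'dup': [1, 1, 0, 0]
  After 'drop': [1, 1, 0]
Program B final stack: [1, 1, 0]
Same: yes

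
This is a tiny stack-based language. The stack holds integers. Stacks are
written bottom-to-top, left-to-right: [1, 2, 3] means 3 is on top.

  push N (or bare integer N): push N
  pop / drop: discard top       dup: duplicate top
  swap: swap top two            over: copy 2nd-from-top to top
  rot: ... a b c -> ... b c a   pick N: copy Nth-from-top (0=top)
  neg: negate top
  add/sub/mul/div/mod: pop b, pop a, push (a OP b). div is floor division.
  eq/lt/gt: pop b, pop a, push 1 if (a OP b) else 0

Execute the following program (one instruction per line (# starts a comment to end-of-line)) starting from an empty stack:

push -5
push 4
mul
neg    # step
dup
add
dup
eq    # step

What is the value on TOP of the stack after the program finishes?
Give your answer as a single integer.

Answer: 1

Derivation:
After 'push -5': [-5]
After 'push 4': [-5, 4]
After 'mul': [-20]
After 'neg': [20]
After 'dup': [20, 20]
After 'add': [40]
After 'dup': [40, 40]
After 'eq': [1]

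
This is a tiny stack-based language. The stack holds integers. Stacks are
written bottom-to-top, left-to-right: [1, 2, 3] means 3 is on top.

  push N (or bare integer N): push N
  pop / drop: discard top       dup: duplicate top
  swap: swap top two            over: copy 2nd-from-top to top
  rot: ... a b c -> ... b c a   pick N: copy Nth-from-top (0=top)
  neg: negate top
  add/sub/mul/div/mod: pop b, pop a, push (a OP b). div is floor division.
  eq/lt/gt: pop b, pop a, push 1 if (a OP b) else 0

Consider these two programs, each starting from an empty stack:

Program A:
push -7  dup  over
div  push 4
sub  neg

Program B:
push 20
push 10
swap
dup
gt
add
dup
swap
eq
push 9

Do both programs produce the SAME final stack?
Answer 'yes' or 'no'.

Answer: no

Derivation:
Program A trace:
  After 'push -7': [-7]
  After 'dup': [-7, -7]
  After 'over': [-7, -7, -7]
  After 'div': [-7, 1]
  After 'push 4': [-7, 1, 4]
  After 'sub': [-7, -3]
  After 'neg': [-7, 3]
Program A final stack: [-7, 3]

Program B trace:
  After 'push 20': [20]
  After 'push 10': [20, 10]
  After 'swap': [10, 20]
  After 'dup': [10, 20, 20]
  After 'gt': [10, 0]
  After 'add': [10]
  After 'dup': [10, 10]
  After 'swap': [10, 10]
  After 'eq': [1]
  After 'push 9': [1, 9]
Program B final stack: [1, 9]
Same: no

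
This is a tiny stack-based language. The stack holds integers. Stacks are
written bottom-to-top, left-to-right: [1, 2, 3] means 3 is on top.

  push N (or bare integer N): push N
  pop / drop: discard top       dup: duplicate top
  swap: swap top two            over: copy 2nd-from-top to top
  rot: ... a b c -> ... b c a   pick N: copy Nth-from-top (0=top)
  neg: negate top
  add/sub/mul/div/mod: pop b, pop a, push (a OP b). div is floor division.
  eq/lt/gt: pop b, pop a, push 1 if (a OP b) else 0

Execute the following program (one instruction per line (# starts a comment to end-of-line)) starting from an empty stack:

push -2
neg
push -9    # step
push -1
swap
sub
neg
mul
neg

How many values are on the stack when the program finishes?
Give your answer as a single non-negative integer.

After 'push -2': stack = [-2] (depth 1)
After 'neg': stack = [2] (depth 1)
After 'push -9': stack = [2, -9] (depth 2)
After 'push -1': stack = [2, -9, -1] (depth 3)
After 'swap': stack = [2, -1, -9] (depth 3)
After 'sub': stack = [2, 8] (depth 2)
After 'neg': stack = [2, -8] (depth 2)
After 'mul': stack = [-16] (depth 1)
After 'neg': stack = [16] (depth 1)

Answer: 1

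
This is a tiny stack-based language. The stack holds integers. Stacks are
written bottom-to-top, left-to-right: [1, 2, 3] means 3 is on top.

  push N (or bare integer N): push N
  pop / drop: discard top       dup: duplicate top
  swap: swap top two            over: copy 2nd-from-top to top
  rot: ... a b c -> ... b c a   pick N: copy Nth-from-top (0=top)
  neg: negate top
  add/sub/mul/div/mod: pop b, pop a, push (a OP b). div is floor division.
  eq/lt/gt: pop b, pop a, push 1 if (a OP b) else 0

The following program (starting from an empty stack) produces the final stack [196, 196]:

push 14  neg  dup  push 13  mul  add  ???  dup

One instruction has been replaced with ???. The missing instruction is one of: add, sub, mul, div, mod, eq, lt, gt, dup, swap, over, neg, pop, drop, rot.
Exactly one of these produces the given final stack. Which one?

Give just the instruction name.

Stack before ???: [-196]
Stack after ???:  [196]
The instruction that transforms [-196] -> [196] is: neg

Answer: neg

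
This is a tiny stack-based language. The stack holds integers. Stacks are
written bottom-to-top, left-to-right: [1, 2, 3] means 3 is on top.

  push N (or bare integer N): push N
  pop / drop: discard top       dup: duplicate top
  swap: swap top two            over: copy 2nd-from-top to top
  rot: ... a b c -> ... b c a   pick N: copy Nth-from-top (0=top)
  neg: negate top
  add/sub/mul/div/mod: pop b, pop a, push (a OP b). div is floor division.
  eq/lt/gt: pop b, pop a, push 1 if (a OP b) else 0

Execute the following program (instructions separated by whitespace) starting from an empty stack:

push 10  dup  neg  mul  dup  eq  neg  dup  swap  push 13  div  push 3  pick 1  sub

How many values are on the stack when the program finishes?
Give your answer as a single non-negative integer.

After 'push 10': stack = [10] (depth 1)
After 'dup': stack = [10, 10] (depth 2)
After 'neg': stack = [10, -10] (depth 2)
After 'mul': stack = [-100] (depth 1)
After 'dup': stack = [-100, -100] (depth 2)
After 'eq': stack = [1] (depth 1)
After 'neg': stack = [-1] (depth 1)
After 'dup': stack = [-1, -1] (depth 2)
After 'swap': stack = [-1, -1] (depth 2)
After 'push 13': stack = [-1, -1, 13] (depth 3)
After 'div': stack = [-1, -1] (depth 2)
After 'push 3': stack = [-1, -1, 3] (depth 3)
After 'pick 1': stack = [-1, -1, 3, -1] (depth 4)
After 'sub': stack = [-1, -1, 4] (depth 3)

Answer: 3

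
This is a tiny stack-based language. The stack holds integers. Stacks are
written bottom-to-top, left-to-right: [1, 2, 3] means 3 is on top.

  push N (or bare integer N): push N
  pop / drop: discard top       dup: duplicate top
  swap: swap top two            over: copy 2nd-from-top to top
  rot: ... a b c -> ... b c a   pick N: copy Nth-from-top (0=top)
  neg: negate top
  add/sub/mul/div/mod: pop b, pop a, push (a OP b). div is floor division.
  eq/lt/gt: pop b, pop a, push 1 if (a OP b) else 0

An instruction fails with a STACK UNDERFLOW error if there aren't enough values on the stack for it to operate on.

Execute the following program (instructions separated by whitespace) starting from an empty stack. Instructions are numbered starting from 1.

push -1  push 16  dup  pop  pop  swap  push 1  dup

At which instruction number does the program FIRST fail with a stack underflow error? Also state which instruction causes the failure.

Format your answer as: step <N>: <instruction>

Answer: step 6: swap

Derivation:
Step 1 ('push -1'): stack = [-1], depth = 1
Step 2 ('push 16'): stack = [-1, 16], depth = 2
Step 3 ('dup'): stack = [-1, 16, 16], depth = 3
Step 4 ('pop'): stack = [-1, 16], depth = 2
Step 5 ('pop'): stack = [-1], depth = 1
Step 6 ('swap'): needs 2 value(s) but depth is 1 — STACK UNDERFLOW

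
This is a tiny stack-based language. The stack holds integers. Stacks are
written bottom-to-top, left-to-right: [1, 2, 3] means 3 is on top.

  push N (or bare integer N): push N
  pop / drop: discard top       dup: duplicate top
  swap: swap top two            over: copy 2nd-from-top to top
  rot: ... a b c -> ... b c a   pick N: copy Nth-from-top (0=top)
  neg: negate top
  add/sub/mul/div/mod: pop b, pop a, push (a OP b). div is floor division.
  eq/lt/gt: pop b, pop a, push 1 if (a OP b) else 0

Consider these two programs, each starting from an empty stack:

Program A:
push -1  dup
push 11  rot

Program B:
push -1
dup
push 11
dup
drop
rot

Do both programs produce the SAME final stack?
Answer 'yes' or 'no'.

Program A trace:
  After 'push -1': [-1]
  After 'dup': [-1, -1]
  After 'push 11': [-1, -1, 11]
  After 'rot': [-1, 11, -1]
Program A final stack: [-1, 11, -1]

Program B trace:
  After 'push -1': [-1]
  After 'dup': [-1, -1]
  After 'push 11': [-1, -1, 11]
  After 'dup': [-1, -1, 11, 11]
  After 'drop': [-1, -1, 11]
  After 'rot': [-1, 11, -1]
Program B final stack: [-1, 11, -1]
Same: yes

Answer: yes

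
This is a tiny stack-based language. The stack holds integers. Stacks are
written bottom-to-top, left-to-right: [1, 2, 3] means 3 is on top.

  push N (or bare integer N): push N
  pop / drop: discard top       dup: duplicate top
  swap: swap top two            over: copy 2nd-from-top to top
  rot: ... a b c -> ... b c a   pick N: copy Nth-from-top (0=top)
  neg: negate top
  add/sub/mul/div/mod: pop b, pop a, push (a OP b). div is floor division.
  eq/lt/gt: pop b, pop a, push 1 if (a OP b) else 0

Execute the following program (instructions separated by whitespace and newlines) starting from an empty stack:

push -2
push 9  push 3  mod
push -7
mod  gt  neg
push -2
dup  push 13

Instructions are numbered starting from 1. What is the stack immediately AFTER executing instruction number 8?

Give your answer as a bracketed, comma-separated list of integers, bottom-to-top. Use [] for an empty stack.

Answer: [0]

Derivation:
Step 1 ('push -2'): [-2]
Step 2 ('push 9'): [-2, 9]
Step 3 ('push 3'): [-2, 9, 3]
Step 4 ('mod'): [-2, 0]
Step 5 ('push -7'): [-2, 0, -7]
Step 6 ('mod'): [-2, 0]
Step 7 ('gt'): [0]
Step 8 ('neg'): [0]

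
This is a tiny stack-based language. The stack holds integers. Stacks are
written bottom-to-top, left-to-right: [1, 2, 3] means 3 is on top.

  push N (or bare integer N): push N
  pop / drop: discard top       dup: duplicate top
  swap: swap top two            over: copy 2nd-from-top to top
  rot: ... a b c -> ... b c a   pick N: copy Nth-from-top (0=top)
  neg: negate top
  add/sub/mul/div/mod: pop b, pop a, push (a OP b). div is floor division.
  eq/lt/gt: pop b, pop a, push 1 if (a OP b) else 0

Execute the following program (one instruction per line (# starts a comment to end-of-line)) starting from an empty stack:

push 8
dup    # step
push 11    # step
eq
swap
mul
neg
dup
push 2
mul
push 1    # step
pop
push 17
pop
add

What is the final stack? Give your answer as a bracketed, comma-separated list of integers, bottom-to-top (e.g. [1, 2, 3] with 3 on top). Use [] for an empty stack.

After 'push 8': [8]
After 'dup': [8, 8]
After 'push 11': [8, 8, 11]
After 'eq': [8, 0]
After 'swap': [0, 8]
After 'mul': [0]
After 'neg': [0]
After 'dup': [0, 0]
After 'push 2': [0, 0, 2]
After 'mul': [0, 0]
After 'push 1': [0, 0, 1]
After 'pop': [0, 0]
After 'push 17': [0, 0, 17]
After 'pop': [0, 0]
After 'add': [0]

Answer: [0]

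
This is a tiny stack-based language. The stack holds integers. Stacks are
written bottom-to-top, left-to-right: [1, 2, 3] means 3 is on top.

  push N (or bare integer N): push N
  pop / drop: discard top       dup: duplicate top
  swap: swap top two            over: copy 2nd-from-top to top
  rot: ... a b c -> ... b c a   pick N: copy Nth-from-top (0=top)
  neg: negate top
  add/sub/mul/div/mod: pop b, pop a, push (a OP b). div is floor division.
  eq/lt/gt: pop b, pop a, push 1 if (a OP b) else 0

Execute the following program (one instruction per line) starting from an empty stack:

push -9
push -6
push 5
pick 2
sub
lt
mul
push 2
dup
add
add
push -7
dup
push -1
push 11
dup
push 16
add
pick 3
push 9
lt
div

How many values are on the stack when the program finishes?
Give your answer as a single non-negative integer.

After 'push -9': stack = [-9] (depth 1)
After 'push -6': stack = [-9, -6] (depth 2)
After 'push 5': stack = [-9, -6, 5] (depth 3)
After 'pick 2': stack = [-9, -6, 5, -9] (depth 4)
After 'sub': stack = [-9, -6, 14] (depth 3)
After 'lt': stack = [-9, 1] (depth 2)
After 'mul': stack = [-9] (depth 1)
After 'push 2': stack = [-9, 2] (depth 2)
After 'dup': stack = [-9, 2, 2] (depth 3)
After 'add': stack = [-9, 4] (depth 2)
  ...
After 'dup': stack = [-5, -7, -7] (depth 3)
After 'push -1': stack = [-5, -7, -7, -1] (depth 4)
After 'push 11': stack = [-5, -7, -7, -1, 11] (depth 5)
After 'dup': stack = [-5, -7, -7, -1, 11, 11] (depth 6)
After 'push 16': stack = [-5, -7, -7, -1, 11, 11, 16] (depth 7)
After 'add': stack = [-5, -7, -7, -1, 11, 27] (depth 6)
After 'pick 3': stack = [-5, -7, -7, -1, 11, 27, -7] (depth 7)
After 'push 9': stack = [-5, -7, -7, -1, 11, 27, -7, 9] (depth 8)
After 'lt': stack = [-5, -7, -7, -1, 11, 27, 1] (depth 7)
After 'div': stack = [-5, -7, -7, -1, 11, 27] (depth 6)

Answer: 6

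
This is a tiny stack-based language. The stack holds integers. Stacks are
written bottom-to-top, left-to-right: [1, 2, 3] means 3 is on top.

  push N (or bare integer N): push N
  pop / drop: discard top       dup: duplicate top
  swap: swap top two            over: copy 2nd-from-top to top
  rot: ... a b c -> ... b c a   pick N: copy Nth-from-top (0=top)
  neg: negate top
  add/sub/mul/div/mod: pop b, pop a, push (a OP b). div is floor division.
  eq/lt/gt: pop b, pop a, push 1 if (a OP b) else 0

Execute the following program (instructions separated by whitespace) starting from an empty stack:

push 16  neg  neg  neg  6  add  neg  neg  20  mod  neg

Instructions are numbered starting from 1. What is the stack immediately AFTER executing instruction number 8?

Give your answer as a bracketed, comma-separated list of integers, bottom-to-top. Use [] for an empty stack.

Step 1 ('push 16'): [16]
Step 2 ('neg'): [-16]
Step 3 ('neg'): [16]
Step 4 ('neg'): [-16]
Step 5 ('6'): [-16, 6]
Step 6 ('add'): [-10]
Step 7 ('neg'): [10]
Step 8 ('neg'): [-10]

Answer: [-10]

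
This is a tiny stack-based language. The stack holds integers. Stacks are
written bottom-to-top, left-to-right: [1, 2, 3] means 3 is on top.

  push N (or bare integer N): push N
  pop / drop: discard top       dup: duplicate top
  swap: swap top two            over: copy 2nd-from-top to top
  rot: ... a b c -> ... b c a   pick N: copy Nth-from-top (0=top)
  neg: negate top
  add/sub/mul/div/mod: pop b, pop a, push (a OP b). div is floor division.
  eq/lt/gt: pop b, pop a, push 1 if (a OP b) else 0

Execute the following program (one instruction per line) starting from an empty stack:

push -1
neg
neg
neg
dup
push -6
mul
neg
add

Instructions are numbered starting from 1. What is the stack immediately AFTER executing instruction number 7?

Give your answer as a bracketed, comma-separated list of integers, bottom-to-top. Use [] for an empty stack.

Step 1 ('push -1'): [-1]
Step 2 ('neg'): [1]
Step 3 ('neg'): [-1]
Step 4 ('neg'): [1]
Step 5 ('dup'): [1, 1]
Step 6 ('push -6'): [1, 1, -6]
Step 7 ('mul'): [1, -6]

Answer: [1, -6]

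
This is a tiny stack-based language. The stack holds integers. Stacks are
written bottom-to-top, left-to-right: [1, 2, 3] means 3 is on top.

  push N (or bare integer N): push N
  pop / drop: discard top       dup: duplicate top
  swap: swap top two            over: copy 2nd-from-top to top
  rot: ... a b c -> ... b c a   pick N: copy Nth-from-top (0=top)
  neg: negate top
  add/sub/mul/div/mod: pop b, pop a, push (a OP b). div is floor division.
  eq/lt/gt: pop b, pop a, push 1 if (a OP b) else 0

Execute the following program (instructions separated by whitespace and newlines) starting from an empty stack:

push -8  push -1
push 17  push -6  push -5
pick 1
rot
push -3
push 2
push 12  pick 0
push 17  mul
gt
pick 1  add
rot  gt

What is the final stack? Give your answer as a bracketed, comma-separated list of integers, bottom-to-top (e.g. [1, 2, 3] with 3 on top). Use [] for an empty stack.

Answer: [-8, -1, 17, -5, -6, -6, 2, 1]

Derivation:
After 'push -8': [-8]
After 'push -1': [-8, -1]
After 'push 17': [-8, -1, 17]
After 'push -6': [-8, -1, 17, -6]
After 'push -5': [-8, -1, 17, -6, -5]
After 'pick 1': [-8, -1, 17, -6, -5, -6]
After 'rot': [-8, -1, 17, -5, -6, -6]
After 'push -3': [-8, -1, 17, -5, -6, -6, -3]
After 'push 2': [-8, -1, 17, -5, -6, -6, -3, 2]
After 'push 12': [-8, -1, 17, -5, -6, -6, -3, 2, 12]
After 'pick 0': [-8, -1, 17, -5, -6, -6, -3, 2, 12, 12]
After 'push 17': [-8, -1, 17, -5, -6, -6, -3, 2, 12, 12, 17]
After 'mul': [-8, -1, 17, -5, -6, -6, -3, 2, 12, 204]
After 'gt': [-8, -1, 17, -5, -6, -6, -3, 2, 0]
After 'pick 1': [-8, -1, 17, -5, -6, -6, -3, 2, 0, 2]
After 'add': [-8, -1, 17, -5, -6, -6, -3, 2, 2]
After 'rot': [-8, -1, 17, -5, -6, -6, 2, 2, -3]
After 'gt': [-8, -1, 17, -5, -6, -6, 2, 1]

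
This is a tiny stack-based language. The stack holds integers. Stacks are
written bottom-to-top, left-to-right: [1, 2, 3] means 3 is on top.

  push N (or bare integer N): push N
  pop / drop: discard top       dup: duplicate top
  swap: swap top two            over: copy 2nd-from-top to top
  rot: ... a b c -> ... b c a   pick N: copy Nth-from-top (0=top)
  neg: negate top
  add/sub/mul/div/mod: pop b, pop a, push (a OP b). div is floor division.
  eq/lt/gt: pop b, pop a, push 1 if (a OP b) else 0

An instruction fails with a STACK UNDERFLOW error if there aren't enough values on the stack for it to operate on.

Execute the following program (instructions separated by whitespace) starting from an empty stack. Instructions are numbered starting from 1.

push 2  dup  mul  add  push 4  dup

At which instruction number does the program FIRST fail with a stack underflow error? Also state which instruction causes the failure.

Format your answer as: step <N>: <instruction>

Step 1 ('push 2'): stack = [2], depth = 1
Step 2 ('dup'): stack = [2, 2], depth = 2
Step 3 ('mul'): stack = [4], depth = 1
Step 4 ('add'): needs 2 value(s) but depth is 1 — STACK UNDERFLOW

Answer: step 4: add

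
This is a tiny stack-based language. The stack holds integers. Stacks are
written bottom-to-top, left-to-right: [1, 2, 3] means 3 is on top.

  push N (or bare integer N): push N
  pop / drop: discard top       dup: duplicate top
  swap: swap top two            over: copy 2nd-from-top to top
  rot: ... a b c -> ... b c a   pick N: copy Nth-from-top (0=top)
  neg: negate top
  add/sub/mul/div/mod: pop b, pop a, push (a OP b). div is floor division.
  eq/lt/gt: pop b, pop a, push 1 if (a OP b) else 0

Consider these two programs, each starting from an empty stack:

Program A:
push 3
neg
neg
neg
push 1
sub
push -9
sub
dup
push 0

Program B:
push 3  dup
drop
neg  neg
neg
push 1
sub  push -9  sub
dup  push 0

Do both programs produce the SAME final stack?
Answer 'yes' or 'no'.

Answer: yes

Derivation:
Program A trace:
  After 'push 3': [3]
  After 'neg': [-3]
  After 'neg': [3]
  After 'neg': [-3]
  After 'push 1': [-3, 1]
  After 'sub': [-4]
  After 'push -9': [-4, -9]
  After 'sub': [5]
  After 'dup': [5, 5]
  After 'push 0': [5, 5, 0]
Program A final stack: [5, 5, 0]

Program B trace:
  After 'push 3': [3]
  After 'dup': [3, 3]
  After 'drop': [3]
  After 'neg': [-3]
  After 'neg': [3]
  After 'neg': [-3]
  After 'push 1': [-3, 1]
  After 'sub': [-4]
  After 'push -9': [-4, -9]
  After 'sub': [5]
  After 'dup': [5, 5]
  After 'push 0': [5, 5, 0]
Program B final stack: [5, 5, 0]
Same: yes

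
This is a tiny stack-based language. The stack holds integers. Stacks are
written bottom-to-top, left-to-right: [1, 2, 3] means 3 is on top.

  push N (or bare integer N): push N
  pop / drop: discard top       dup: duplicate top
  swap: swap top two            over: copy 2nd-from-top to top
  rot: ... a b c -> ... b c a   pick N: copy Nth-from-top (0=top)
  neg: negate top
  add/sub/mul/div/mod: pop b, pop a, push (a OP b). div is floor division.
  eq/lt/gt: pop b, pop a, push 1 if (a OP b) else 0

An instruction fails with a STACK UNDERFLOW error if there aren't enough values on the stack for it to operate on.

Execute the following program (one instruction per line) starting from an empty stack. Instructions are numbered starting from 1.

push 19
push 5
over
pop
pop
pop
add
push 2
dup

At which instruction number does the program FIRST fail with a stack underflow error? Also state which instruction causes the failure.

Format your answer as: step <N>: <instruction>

Step 1 ('push 19'): stack = [19], depth = 1
Step 2 ('push 5'): stack = [19, 5], depth = 2
Step 3 ('over'): stack = [19, 5, 19], depth = 3
Step 4 ('pop'): stack = [19, 5], depth = 2
Step 5 ('pop'): stack = [19], depth = 1
Step 6 ('pop'): stack = [], depth = 0
Step 7 ('add'): needs 2 value(s) but depth is 0 — STACK UNDERFLOW

Answer: step 7: add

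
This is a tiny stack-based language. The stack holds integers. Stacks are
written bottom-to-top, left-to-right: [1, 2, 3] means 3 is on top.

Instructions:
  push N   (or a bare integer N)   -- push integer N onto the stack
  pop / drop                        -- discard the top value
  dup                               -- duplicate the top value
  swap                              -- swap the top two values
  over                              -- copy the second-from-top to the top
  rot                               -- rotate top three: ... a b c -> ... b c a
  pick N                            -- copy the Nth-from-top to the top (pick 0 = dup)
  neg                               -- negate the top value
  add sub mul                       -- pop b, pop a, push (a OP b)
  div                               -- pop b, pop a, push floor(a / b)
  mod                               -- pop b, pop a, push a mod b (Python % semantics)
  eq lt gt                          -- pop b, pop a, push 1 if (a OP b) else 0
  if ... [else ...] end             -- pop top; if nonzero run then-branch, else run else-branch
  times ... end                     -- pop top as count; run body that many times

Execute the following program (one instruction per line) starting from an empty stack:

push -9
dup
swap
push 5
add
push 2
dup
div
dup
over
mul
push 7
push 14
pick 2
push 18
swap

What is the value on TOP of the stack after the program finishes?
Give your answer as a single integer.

Answer: 1

Derivation:
After 'push -9': [-9]
After 'dup': [-9, -9]
After 'swap': [-9, -9]
After 'push 5': [-9, -9, 5]
After 'add': [-9, -4]
After 'push 2': [-9, -4, 2]
After 'dup': [-9, -4, 2, 2]
After 'div': [-9, -4, 1]
After 'dup': [-9, -4, 1, 1]
After 'over': [-9, -4, 1, 1, 1]
After 'mul': [-9, -4, 1, 1]
After 'push 7': [-9, -4, 1, 1, 7]
After 'push 14': [-9, -4, 1, 1, 7, 14]
After 'pick 2': [-9, -4, 1, 1, 7, 14, 1]
After 'push 18': [-9, -4, 1, 1, 7, 14, 1, 18]
After 'swap': [-9, -4, 1, 1, 7, 14, 18, 1]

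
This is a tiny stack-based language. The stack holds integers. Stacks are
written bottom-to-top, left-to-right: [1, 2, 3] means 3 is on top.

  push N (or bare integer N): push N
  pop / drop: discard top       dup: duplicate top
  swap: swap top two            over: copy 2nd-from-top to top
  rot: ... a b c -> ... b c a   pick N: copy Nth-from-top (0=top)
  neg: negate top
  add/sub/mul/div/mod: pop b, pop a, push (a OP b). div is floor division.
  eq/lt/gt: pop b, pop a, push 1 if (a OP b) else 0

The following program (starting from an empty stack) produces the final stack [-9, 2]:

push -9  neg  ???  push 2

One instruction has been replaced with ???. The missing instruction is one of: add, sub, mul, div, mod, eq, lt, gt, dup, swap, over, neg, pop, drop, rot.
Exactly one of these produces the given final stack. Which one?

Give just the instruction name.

Stack before ???: [9]
Stack after ???:  [-9]
The instruction that transforms [9] -> [-9] is: neg

Answer: neg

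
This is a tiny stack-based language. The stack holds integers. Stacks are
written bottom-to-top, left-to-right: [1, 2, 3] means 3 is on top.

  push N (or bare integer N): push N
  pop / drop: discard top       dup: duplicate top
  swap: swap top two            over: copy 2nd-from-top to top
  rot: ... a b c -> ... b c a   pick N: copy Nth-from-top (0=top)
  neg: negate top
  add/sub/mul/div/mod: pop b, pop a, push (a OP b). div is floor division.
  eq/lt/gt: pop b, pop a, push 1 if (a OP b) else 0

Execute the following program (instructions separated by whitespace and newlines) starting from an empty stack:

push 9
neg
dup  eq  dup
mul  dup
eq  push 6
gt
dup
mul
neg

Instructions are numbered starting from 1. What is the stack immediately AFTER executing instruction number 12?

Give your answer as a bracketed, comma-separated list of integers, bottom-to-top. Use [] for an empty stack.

Step 1 ('push 9'): [9]
Step 2 ('neg'): [-9]
Step 3 ('dup'): [-9, -9]
Step 4 ('eq'): [1]
Step 5 ('dup'): [1, 1]
Step 6 ('mul'): [1]
Step 7 ('dup'): [1, 1]
Step 8 ('eq'): [1]
Step 9 ('push 6'): [1, 6]
Step 10 ('gt'): [0]
Step 11 ('dup'): [0, 0]
Step 12 ('mul'): [0]

Answer: [0]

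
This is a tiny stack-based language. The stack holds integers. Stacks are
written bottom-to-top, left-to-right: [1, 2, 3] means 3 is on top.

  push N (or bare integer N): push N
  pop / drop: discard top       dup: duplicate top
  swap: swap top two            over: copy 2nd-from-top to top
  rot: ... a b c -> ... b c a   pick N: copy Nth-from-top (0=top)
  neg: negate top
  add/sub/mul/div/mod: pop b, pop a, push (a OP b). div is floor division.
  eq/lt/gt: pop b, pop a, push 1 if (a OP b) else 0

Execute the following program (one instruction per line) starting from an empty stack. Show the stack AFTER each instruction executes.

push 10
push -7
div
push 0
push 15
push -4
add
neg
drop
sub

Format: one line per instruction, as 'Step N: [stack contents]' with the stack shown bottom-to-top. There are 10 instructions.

Step 1: [10]
Step 2: [10, -7]
Step 3: [-2]
Step 4: [-2, 0]
Step 5: [-2, 0, 15]
Step 6: [-2, 0, 15, -4]
Step 7: [-2, 0, 11]
Step 8: [-2, 0, -11]
Step 9: [-2, 0]
Step 10: [-2]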